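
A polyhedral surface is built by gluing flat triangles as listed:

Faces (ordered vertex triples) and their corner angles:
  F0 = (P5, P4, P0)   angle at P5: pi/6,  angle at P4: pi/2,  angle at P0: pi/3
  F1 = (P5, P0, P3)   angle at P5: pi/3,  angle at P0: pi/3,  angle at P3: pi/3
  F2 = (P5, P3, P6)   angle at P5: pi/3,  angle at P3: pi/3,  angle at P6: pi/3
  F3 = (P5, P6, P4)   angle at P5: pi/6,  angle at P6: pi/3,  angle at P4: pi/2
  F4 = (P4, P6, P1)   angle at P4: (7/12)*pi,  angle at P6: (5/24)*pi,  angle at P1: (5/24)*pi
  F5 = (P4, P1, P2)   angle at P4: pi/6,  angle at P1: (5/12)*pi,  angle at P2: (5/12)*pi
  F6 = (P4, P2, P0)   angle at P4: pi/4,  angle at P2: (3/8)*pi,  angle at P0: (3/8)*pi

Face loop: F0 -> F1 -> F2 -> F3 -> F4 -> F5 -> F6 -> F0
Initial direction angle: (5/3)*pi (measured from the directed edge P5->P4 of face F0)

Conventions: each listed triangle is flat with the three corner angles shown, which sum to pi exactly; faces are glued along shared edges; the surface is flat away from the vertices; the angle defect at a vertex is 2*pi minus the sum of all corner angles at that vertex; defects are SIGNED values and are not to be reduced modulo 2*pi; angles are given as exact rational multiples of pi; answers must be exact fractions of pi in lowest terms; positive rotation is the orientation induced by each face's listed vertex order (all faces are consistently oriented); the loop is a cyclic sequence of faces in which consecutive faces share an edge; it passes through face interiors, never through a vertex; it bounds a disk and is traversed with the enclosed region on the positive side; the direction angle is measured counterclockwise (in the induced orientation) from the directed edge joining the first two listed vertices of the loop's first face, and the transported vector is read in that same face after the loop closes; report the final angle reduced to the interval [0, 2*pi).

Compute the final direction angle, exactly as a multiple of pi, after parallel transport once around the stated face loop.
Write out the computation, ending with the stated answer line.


enclosed vertex P4: corner angles sum to 2*pi, defect = 2*pi - 2*pi = 0
enclosed vertex P5: corner angles sum to pi, defect = 2*pi - pi = pi
transport around the loop rotates by the sum of enclosed defects; add to the initial angle mod 2*pi
final angle = (5/3)*pi + pi = (2/3)*pi (mod 2*pi)

Answer: final direction angle = (2/3)*pi


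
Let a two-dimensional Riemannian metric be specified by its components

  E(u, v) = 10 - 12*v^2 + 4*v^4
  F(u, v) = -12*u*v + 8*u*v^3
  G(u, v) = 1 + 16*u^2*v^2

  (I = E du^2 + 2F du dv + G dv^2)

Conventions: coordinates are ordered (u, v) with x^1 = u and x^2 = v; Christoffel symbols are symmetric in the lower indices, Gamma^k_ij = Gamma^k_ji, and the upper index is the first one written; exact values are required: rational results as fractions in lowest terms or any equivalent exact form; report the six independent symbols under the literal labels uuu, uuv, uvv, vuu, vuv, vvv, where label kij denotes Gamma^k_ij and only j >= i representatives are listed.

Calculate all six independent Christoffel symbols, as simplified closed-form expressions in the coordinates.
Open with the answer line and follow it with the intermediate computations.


Answer: Gamma_uuu = 0, Gamma_uuv = (4*v^3 - 6*v)/(8*u^2*v^2 + 2*v^4 - 6*v^2 + 5), Gamma_uvv = (4*u*v^2 - 6*u)/(8*u^2*v^2 + 2*v^4 - 6*v^2 + 5), Gamma_vuu = 0, Gamma_vuv = 8*u*v^2/(8*u^2*v^2 + 2*v^4 - 6*v^2 + 5), Gamma_vvv = 8*u^2*v/(8*u^2*v^2 + 2*v^4 - 6*v^2 + 5)

E = 10 - 12*v^2 + 4*v^4; F = -12*u*v + 8*u*v^3; G = 1 + 16*u^2*v^2
Gamma^k_ij = (1/2) g^{kl} (d_i g_jl + d_j g_il - d_l g_ij), with g^inv = (1/(EG-F^2)) [[G, -F], [-F, E]]
first partials: E_u = 0, E_v = -24*v + 16*v^3, F_u = -12*v + 8*v^3, F_v = -12*u + 24*u*v^2, G_u = 32*u*v^2, G_v = 32*u^2*v
D = EG - F^2 = 10 - 12*v^2 + 4*v^4 + 16*u^2*v^2
expanded: Gamma^u_uu = (G E_u - 2F F_u + F E_v)/(2D), Gamma^u_uv = (G E_v - F G_u)/(2D), Gamma^u_vv = (2G F_v - G G_u - F G_v)/(2D), Gamma^v_uu = (2E F_u - E E_v - F E_u)/(2D), Gamma^v_uv = (E G_u - F E_v)/(2D), Gamma^v_vv = (E G_v - 2F F_v + F G_u)/(2D); substitute and cancel common factors


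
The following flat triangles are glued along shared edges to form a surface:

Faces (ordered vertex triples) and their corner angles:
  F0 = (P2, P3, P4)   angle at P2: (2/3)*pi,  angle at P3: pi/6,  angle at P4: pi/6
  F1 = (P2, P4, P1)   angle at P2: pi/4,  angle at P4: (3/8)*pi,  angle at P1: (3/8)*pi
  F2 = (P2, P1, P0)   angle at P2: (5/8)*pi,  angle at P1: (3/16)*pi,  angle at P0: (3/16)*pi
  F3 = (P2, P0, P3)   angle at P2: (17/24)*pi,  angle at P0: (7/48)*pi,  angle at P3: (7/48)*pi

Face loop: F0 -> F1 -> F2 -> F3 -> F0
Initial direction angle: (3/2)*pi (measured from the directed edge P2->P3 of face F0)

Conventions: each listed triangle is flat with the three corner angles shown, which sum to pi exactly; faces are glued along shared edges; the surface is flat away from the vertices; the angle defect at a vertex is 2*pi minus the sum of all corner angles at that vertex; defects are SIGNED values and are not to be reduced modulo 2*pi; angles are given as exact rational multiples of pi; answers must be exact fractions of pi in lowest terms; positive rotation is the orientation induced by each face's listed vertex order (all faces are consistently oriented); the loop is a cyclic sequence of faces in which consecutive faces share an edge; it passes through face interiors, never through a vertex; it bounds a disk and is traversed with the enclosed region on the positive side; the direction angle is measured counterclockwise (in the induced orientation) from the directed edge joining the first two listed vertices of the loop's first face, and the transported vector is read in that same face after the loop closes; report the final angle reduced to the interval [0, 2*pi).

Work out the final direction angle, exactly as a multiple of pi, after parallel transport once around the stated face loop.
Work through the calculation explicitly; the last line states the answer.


enclosed vertex P2: corner angles sum to (9/4)*pi, defect = 2*pi - (9/4)*pi = -pi/4
summing the enclosed defects onto the initial angle, mod 2*pi in the induced orientation:
final angle = (3/2)*pi - pi/4 = (5/4)*pi (mod 2*pi)

Answer: final direction angle = (5/4)*pi


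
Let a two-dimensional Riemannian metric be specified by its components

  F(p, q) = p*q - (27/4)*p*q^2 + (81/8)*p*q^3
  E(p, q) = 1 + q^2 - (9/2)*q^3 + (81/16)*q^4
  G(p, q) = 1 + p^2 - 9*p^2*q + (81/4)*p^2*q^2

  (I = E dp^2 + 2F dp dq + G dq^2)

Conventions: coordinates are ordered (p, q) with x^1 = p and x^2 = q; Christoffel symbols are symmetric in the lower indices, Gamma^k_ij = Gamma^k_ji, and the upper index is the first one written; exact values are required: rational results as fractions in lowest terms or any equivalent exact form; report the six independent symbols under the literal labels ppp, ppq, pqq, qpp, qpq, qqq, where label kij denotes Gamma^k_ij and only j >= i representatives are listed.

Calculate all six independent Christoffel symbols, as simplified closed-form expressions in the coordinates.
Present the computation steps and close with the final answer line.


E = 1 + q^2 - (9/2)*q^3 + (81/16)*q^4; F = p*q - (27/4)*p*q^2 + (81/8)*p*q^3; G = 1 + p^2 - 9*p^2*q + (81/4)*p^2*q^2
Gamma^k_ij = (1/2) g^{kl} (d_i g_jl + d_j g_il - d_l g_ij), with g^inv = (1/(EG-F^2)) [[G, -F], [-F, E]]
first partials: E_p = 0, E_q = 2*q - (27/2)*q^2 + (81/4)*q^3, F_p = q - (27/4)*q^2 + (81/8)*q^3, F_q = p - (27/2)*p*q + (243/8)*p*q^2, G_p = 2*p - 18*p*q + (81/2)*p*q^2, G_q = -9*p^2 + (81/2)*p^2*q
D = EG - F^2 = 1 + q^2 + p^2 - (9/2)*q^3 - 9*p^2*q + (81/16)*q^4 + (81/4)*p^2*q^2
expanded: Gamma^p_pp = (G E_p - 2F F_p + F E_q)/(2D), Gamma^p_pq = (G E_q - F G_p)/(2D), Gamma^p_qq = (2G F_q - G G_p - F G_q)/(2D), Gamma^q_pp = (2E F_p - E E_q - F E_p)/(2D), Gamma^q_pq = (E G_p - F E_q)/(2D), Gamma^q_qq = (E G_q - 2F F_q + F G_p)/(2D); substitute and cancel common factors

Answer: Gamma_ppp = 0, Gamma_ppq = (162*q^3 - 108*q^2 + 16*q)/(324*p^2*q^2 - 144*p^2*q + 16*p^2 + 81*q^4 - 72*q^3 + 16*q^2 + 16), Gamma_pqq = (162*p*q^2 - 72*p*q)/(324*p^2*q^2 - 144*p^2*q + 16*p^2 + 81*q^4 - 72*q^3 + 16*q^2 + 16), Gamma_qpp = 0, Gamma_qpq = (324*p*q^2 - 144*p*q + 16*p)/(324*p^2*q^2 - 144*p^2*q + 16*p^2 + 81*q^4 - 72*q^3 + 16*q^2 + 16), Gamma_qqq = (324*p^2*q - 72*p^2)/(324*p^2*q^2 - 144*p^2*q + 16*p^2 + 81*q^4 - 72*q^3 + 16*q^2 + 16)


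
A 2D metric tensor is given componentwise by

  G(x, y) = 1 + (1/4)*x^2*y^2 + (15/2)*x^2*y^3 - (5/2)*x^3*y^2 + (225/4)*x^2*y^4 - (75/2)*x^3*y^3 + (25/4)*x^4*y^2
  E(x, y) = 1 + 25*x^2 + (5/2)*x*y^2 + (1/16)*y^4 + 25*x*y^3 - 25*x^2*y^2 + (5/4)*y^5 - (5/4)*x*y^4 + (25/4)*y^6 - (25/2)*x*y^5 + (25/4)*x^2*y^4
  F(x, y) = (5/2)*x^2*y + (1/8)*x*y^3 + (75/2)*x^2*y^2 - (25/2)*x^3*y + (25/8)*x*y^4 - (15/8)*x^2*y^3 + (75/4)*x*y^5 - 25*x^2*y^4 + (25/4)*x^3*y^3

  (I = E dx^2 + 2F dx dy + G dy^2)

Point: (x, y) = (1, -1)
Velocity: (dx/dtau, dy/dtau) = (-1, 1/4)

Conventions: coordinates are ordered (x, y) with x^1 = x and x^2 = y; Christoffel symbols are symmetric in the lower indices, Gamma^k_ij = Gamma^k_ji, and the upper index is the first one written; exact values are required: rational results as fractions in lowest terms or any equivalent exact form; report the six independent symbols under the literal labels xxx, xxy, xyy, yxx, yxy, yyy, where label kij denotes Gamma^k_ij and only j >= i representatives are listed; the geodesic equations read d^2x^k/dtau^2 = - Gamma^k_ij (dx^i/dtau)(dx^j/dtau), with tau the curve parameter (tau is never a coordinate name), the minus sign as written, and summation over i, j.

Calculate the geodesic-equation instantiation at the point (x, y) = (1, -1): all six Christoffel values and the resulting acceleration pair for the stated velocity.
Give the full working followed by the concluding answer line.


E = 17/16, F = 19/8, G = 365/4 at the point
E_x = 5/4, E_y = 6, F_x = 107/4, F_y = 439/4, G_x = 228, G_y = -323
EG - F^2 = 1461/16;  g^inv = (16/1461) * [[365/4, -19/8], [-19/8, 17/16]]
first-kind symbols [ij,l] = (1/2)(d_i g_jl + d_j g_il - d_l g_ij): [xx,x] = E_x/2 = 5/8, [xx,y] = F_x - E_y/2 = 95/4, [xy,x] = E_y/2 = 3, [xy,y] = G_x/2 = 114, [yy,x] = F_y - G_x/2 = -17/4, [yy,y] = G_y/2 = -323/2
Gamma^x_ij = (G*[ij,x] - F*[ij,y])/(EG - F^2), Gamma^y_ij = (E*[ij,y] - F*[ij,x])/(EG - F^2)
Gamma_xxx = 10/1461, Gamma_xxy = 16/487, Gamma_xyy = -68/1461, Gamma_yxx = 380/1461, Gamma_yxy = 608/487, Gamma_yyy = -2584/1461
d^2x/dtau^2 = -(Gamma_xxx*(-1)^2 + 2*Gamma_xxy*(-1)*(1/4) + Gamma_xyy*(1/4)^2) = 73/5844
d^2y/dtau^2 = -(Gamma_yxx*(-1)^2 + 2*Gamma_yxy*(-1)*(1/4) + Gamma_yyy*(1/4)^2) = 1387/2922

Answer: Gamma_xxx = 10/1461, Gamma_xxy = 16/487, Gamma_xyy = -68/1461, Gamma_yxx = 380/1461, Gamma_yxy = 608/487, Gamma_yyy = -2584/1461; accelerations (d^2x/dtau^2, d^2y/dtau^2) = (73/5844, 1387/2922)


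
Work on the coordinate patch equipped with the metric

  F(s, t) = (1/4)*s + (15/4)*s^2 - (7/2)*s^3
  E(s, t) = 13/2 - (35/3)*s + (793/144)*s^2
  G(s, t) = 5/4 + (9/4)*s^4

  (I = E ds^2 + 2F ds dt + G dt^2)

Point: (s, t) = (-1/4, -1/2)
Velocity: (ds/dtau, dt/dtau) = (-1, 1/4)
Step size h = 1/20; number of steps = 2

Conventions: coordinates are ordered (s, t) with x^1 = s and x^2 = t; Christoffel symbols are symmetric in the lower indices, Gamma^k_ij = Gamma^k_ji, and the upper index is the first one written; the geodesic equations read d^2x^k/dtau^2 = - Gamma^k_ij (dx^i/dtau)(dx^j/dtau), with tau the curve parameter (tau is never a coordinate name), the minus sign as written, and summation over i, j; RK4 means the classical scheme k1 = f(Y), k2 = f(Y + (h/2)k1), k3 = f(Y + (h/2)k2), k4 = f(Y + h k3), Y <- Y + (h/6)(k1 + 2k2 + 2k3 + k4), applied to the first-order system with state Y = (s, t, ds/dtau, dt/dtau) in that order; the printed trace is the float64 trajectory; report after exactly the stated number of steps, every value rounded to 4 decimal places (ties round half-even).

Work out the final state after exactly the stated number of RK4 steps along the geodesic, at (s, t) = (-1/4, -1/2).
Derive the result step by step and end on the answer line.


f(Y) = (ds/dtau, dt/dtau, -Gamma^s_ij Y'^i Y'^j, -Gamma^t_ij Y'^i Y'^j) with the Gammas evaluated at the stage position; h = 0.050000; intermediate values shown to 6 dp
step 0: s = -0.2500, t = -0.5000, ds/dtau = -1.0000, dt/dtau = 0.2500
step 1:
  k1: at (s, t) = (-0.250000, -0.500000), (ds/dtau, dt/dtau) = (-1.000000, 0.250000); Gamma_sss = -0.699530, Gamma_sst = 0.001302, Gamma_stt = 0.007234, Gamma_tss = -1.686353, Gamma_tst = -0.056092, Gamma_ttt = -0.001302; k1 = (-1.000000, 0.250000, 0.699729, 1.658389)
  k2: at (s, t) = (-0.275000, -0.493750), (ds/dtau, dt/dtau) = (-0.982507, 0.291460); Gamma_sss = -0.671426, Gamma_sst = 0.002119, Gamma_stt = 0.009303, Gamma_tss = -1.911077, Gamma_tst = -0.074588, Gamma_ttt = -0.002119; k2 = (-0.982507, 0.291460, 0.648564, 1.802262)
  k3: at (s, t) = (-0.274563, -0.492714), (ds/dtau, dt/dtau) = (-0.983786, 0.295057); Gamma_sss = -0.671943, Gamma_sst = 0.002102, Gamma_stt = 0.009265, Gamma_tss = -1.907093, Gamma_tst = -0.074235, Gamma_ttt = -0.002102; k3 = (-0.983786, 0.295057, 0.650743, 1.802837)
  k4: at (s, t) = (-0.299189, -0.485247), (ds/dtau, dt/dtau) = (-0.967463, 0.340142); Gamma_sss = -0.641398, Gamma_sst = 0.003246, Gamma_stt = 0.011606, Gamma_tss = -2.134312, Gamma_tst = -0.095951, Gamma_ttt = -0.003246; k4 = (-0.967463, 0.340142, 0.601132, 1.934908)
  Y <- Y + (h/6)(k1 + 2k2 + 2k3 + k4): s = -0.2992, t = -0.4853, ds/dtau = -0.9675, dt/dtau = 0.3400
step 2:
  k1: at (s, t) = (-0.299167, -0.485307), (ds/dtau, dt/dtau) = (-0.967504, 0.340029); Gamma_sss = -0.641427, Gamma_sst = 0.003244, Gamma_stt = 0.011603, Gamma_tss = -2.134104, Gamma_tst = -0.095930, Gamma_ttt = -0.003244; k1 = (-0.967504, 0.340029, 0.601210, 1.934917)
  k2: at (s, t) = (-0.323355, -0.476806), (ds/dtau, dt/dtau) = (-0.952474, 0.388402); Gamma_sss = -0.608297, Gamma_sst = 0.004791, Gamma_stt = 0.014214, Gamma_tss = -2.362866, Gamma_tst = -0.120980, Gamma_ttt = -0.004791; k2 = (-0.952474, 0.388402, 0.553252, 2.054820)
  k3: at (s, t) = (-0.322979, -0.475597), (ds/dtau, dt/dtau) = (-0.953673, 0.391400); Gamma_sss = -0.608837, Gamma_sst = 0.004763, Gamma_stt = 0.014171, Gamma_tss = -2.359271, Gamma_tst = -0.120561, Gamma_ttt = -0.004763; k3 = (-0.953673, 0.391400, 0.555118, 2.056466)
  k4: at (s, t) = (-0.346851, -0.465737), (ds/dtau, dt/dtau) = (-0.939748, 0.442852); Gamma_sss = -0.572851, Gamma_sst = 0.006791, Gamma_stt = 0.017061, Gamma_tss = -2.590245, Gamma_tst = -0.149109, Gamma_ttt = -0.006791; k4 = (-0.939748, 0.442852, 0.508207, 2.164738)
  Y <- Y + (h/6)(k1 + 2k2 + 2k3 + k4): s = -0.3468, t = -0.4658, ds/dtau = -0.9398, dt/dtau = 0.4427

Answer: s = -0.3468, t = -0.4658, ds/dtau = -0.9398, dt/dtau = 0.4427


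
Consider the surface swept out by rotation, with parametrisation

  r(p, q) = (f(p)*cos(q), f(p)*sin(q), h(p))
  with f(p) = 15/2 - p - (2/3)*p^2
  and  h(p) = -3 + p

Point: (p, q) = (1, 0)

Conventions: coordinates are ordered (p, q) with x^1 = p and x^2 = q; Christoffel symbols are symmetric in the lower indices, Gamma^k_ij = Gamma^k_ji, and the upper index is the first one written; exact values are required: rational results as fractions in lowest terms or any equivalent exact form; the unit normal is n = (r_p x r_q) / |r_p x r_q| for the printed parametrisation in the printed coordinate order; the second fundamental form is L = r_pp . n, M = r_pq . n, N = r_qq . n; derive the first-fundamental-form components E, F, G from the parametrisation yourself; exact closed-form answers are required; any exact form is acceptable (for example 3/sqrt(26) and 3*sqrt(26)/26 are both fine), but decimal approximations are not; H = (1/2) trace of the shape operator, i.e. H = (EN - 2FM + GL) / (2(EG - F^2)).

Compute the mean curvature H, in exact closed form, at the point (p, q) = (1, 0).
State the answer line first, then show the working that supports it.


Answer: H = 288*sqrt(58)/29435

f = 35/6, f' = -7/3, f'' = -4/3, h' = 1, h'' = 0
E = 58/9, F = 0, G = 1225/36; answer radicand W^2 = 58/9
unnormalised second-form numerators: l = 4/3, m = 0, n = 35/6; L = l/sqrt(58/9), and similarly M = m/sqrt(W^2), N = n/sqrt(W^2)
H = (E*n - 2*F*m + G*l) / (2*(EG - F^2)*sqrt(W^2)); E*n - 2*F*m + G*l = 2240/27, EG - F^2 = 35525/162, so H = (192/1015)/sqrt(58/9)


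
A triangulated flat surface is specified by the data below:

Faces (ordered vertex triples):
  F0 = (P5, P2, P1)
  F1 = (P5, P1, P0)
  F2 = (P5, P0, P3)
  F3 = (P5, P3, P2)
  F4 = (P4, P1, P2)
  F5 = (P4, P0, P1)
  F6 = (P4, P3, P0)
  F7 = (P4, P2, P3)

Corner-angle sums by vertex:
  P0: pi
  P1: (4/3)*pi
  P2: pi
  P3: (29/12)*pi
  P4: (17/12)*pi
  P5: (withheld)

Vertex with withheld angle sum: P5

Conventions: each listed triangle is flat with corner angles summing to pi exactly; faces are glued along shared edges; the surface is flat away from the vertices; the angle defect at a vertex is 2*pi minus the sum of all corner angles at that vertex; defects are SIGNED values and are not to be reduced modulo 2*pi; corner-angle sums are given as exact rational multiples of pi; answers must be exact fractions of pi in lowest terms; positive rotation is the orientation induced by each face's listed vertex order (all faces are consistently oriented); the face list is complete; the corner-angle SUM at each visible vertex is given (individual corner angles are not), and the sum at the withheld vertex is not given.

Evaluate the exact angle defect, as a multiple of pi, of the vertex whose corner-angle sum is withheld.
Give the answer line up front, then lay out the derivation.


Answer: defect(P5) = (7/6)*pi

V = 6, E = 12, F = 8; chi = V - E + F = 2
Gauss-Bonnet: total defect = 2*pi*chi = 4*pi; visible defects sum to (17/6)*pi


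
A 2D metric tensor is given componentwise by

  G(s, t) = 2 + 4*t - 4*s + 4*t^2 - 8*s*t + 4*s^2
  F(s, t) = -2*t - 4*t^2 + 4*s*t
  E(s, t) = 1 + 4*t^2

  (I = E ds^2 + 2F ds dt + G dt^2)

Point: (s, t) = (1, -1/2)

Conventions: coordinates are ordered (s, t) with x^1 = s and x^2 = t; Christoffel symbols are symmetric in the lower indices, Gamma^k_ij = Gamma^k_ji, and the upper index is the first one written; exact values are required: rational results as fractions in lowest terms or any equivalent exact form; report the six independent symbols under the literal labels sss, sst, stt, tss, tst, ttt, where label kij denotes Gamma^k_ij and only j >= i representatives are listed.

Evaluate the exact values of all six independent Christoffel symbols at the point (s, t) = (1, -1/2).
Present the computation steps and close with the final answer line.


E = 2, F = -2, G = 5 at the point
E_s = 0, E_t = -4, F_s = -2, F_t = 6, G_s = 8, G_t = -8
EG - F^2 = 6;  g^inv = (1/6) * [[5, 2], [2, 2]]
first-kind symbols [ij,l] = (1/2)(d_i g_jl + d_j g_il - d_l g_ij): [ss,s] = E_s/2 = 0, [ss,t] = F_s - E_t/2 = 0, [st,s] = E_t/2 = -2, [st,t] = G_s/2 = 4, [tt,s] = F_t - G_s/2 = 2, [tt,t] = G_t/2 = -4
Gamma^s_ij = (G*[ij,s] - F*[ij,t])/(EG - F^2), Gamma^t_ij = (E*[ij,t] - F*[ij,s])/(EG - F^2)

Answer: Gamma_sss = 0, Gamma_sst = -1/3, Gamma_stt = 1/3, Gamma_tss = 0, Gamma_tst = 2/3, Gamma_ttt = -2/3


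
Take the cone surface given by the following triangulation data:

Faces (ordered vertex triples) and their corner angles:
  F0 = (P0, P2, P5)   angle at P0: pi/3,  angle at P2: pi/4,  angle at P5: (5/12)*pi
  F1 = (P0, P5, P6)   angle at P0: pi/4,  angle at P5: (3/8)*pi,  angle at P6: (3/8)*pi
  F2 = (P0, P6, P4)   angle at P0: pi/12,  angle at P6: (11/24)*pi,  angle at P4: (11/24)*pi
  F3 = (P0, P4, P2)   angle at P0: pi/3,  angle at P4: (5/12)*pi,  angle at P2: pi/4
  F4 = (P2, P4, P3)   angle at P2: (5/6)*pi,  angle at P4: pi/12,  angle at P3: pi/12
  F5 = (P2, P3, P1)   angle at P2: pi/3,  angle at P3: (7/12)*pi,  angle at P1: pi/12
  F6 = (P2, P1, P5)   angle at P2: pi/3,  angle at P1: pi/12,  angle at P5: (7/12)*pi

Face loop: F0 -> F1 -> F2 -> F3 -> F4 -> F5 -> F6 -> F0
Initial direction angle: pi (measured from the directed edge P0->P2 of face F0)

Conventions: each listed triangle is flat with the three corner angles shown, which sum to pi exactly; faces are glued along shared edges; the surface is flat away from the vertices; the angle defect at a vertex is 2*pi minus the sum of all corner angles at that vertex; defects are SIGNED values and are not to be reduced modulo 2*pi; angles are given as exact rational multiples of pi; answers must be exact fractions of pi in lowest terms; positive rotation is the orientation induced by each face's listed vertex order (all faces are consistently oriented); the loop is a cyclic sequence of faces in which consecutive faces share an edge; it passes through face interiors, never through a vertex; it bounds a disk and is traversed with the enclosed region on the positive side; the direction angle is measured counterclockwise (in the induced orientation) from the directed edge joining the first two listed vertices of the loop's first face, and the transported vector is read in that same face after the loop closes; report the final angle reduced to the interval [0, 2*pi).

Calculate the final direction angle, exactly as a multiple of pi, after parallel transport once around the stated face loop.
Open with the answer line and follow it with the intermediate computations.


Answer: final direction angle = 0

enclosed vertex P0: corner angles sum to pi, defect = 2*pi - pi = pi
enclosed vertex P2: corner angles sum to 2*pi, defect = 2*pi - 2*pi = 0
transport around the loop rotates by the sum of enclosed defects; add to the initial angle mod 2*pi
final angle = pi + pi = 0 (mod 2*pi)


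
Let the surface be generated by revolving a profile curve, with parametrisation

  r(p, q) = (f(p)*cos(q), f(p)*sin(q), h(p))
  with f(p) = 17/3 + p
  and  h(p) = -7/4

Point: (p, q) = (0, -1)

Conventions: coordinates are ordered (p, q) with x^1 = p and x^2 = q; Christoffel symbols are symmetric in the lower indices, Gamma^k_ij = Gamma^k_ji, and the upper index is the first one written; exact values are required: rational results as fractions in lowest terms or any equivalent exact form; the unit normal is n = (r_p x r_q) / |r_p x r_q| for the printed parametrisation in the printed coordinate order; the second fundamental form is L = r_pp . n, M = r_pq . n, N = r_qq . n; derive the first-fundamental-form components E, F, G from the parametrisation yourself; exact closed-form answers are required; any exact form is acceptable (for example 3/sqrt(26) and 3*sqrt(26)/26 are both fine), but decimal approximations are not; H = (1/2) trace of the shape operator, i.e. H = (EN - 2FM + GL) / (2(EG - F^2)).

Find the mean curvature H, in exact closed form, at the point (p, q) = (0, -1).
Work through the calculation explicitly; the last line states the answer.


f = 17/3, f' = 1, f'' = 0, h' = 0, h'' = 0
E = 1, F = 0, G = 289/9; answer radicand W^2 = 1
unnormalised second-form numerators: l = 0, m = 0, n = 0; L = l/sqrt(1), and similarly M = m/sqrt(W^2), N = n/sqrt(W^2)
H = (E*n - 2*F*m + G*l) / (2*(EG - F^2)*sqrt(W^2)); E*n - 2*F*m + G*l = 0, EG - F^2 = 289/9, so H = (0)/sqrt(1)

Answer: H = 0


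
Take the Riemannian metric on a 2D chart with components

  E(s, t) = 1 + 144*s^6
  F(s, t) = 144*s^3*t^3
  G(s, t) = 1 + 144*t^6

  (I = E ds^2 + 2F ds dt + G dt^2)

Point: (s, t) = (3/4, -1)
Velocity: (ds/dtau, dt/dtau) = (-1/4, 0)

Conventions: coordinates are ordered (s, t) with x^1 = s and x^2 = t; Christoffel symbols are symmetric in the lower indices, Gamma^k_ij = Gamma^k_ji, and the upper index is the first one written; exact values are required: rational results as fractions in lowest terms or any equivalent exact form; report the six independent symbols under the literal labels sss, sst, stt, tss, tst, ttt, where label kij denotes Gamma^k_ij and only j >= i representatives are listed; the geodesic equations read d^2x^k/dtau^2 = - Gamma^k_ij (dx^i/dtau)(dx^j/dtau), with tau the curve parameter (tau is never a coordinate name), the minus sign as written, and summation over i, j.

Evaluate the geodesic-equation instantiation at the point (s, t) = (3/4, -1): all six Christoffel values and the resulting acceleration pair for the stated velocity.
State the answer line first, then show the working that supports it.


Answer: Gamma_sss = 26244/43681, Gamma_sst = 0, Gamma_stt = 46656/43681, Gamma_tss = -62208/43681, Gamma_tst = 0, Gamma_ttt = -110592/43681; accelerations (d^2s/dtau^2, d^2t/dtau^2) = (-6561/174724, 3888/43681)

E = 6817/256, F = -243/4, G = 145 at the point
E_s = 6561/32, E_t = 0, F_s = -243, F_t = 729/4, G_s = 0, G_t = -864
EG - F^2 = 43681/256;  g^inv = (256/43681) * [[145, 243/4], [243/4, 6817/256]]
first-kind symbols [ij,l] = (1/2)(d_i g_jl + d_j g_il - d_l g_ij): [ss,s] = E_s/2 = 6561/64, [ss,t] = F_s - E_t/2 = -243, [st,s] = E_t/2 = 0, [st,t] = G_s/2 = 0, [tt,s] = F_t - G_s/2 = 729/4, [tt,t] = G_t/2 = -432
Gamma^s_ij = (G*[ij,s] - F*[ij,t])/(EG - F^2), Gamma^t_ij = (E*[ij,t] - F*[ij,s])/(EG - F^2)
Gamma_sss = 26244/43681, Gamma_sst = 0, Gamma_stt = 46656/43681, Gamma_tss = -62208/43681, Gamma_tst = 0, Gamma_ttt = -110592/43681
d^2s/dtau^2 = -(Gamma_sss*(-1/4)^2 + 2*Gamma_sst*(-1/4)*(0) + Gamma_stt*(0)^2) = -6561/174724
d^2t/dtau^2 = -(Gamma_tss*(-1/4)^2 + 2*Gamma_tst*(-1/4)*(0) + Gamma_ttt*(0)^2) = 3888/43681


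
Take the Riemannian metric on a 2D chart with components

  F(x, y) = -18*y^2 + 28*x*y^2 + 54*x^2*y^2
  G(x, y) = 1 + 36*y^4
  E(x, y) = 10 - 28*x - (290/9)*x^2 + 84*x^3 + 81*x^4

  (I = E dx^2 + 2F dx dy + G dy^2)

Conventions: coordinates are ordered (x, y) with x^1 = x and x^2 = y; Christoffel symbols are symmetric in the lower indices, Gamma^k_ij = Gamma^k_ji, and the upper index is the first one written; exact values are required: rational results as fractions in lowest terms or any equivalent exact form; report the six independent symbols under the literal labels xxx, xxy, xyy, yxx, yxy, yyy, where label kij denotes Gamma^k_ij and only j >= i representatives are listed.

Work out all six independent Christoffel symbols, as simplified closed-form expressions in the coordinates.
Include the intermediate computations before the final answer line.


E = 10 - 28*x - (290/9)*x^2 + 84*x^3 + 81*x^4; F = -18*y^2 + 28*x*y^2 + 54*x^2*y^2; G = 1 + 36*y^4
Gamma^k_ij = (1/2) g^{kl} (d_i g_jl + d_j g_il - d_l g_ij), with g^inv = (1/(EG-F^2)) [[G, -F], [-F, E]]
first partials: E_x = -28 - (580/9)*x + 252*x^2 + 324*x^3, E_y = 0, F_x = 28*y^2 + 108*x*y^2, F_y = -36*y + 56*x*y + 108*x^2*y, G_x = 0, G_y = 144*y^3
D = EG - F^2 = 10 - 28*x - (290/9)*x^2 + 84*x^3 + 36*y^4 + 81*x^4
expanded: Gamma^x_xx = (G E_x - 2F F_x + F E_y)/(2D), Gamma^x_xy = (G E_y - F G_x)/(2D), Gamma^x_yy = (2G F_y - G G_x - F G_y)/(2D), Gamma^y_xx = (2E F_x - E E_y - F E_x)/(2D), Gamma^y_xy = (E G_x - F E_y)/(2D), Gamma^y_yy = (E G_y - 2F F_y + F G_x)/(2D); substitute and cancel common factors

Answer: Gamma_xxx = (1458*x^3 + 1134*x^2 - 290*x - 126)/(729*x^4 + 756*x^3 - 290*x^2 - 252*x + 324*y^4 + 90), Gamma_xxy = 0, Gamma_xyy = (972*x^2*y + 504*x*y - 324*y)/(729*x^4 + 756*x^3 - 290*x^2 - 252*x + 324*y^4 + 90), Gamma_yxx = (972*x*y^2 + 252*y^2)/(729*x^4 + 756*x^3 - 290*x^2 - 252*x + 324*y^4 + 90), Gamma_yxy = 0, Gamma_yyy = 648*y^3/(729*x^4 + 756*x^3 - 290*x^2 - 252*x + 324*y^4 + 90)


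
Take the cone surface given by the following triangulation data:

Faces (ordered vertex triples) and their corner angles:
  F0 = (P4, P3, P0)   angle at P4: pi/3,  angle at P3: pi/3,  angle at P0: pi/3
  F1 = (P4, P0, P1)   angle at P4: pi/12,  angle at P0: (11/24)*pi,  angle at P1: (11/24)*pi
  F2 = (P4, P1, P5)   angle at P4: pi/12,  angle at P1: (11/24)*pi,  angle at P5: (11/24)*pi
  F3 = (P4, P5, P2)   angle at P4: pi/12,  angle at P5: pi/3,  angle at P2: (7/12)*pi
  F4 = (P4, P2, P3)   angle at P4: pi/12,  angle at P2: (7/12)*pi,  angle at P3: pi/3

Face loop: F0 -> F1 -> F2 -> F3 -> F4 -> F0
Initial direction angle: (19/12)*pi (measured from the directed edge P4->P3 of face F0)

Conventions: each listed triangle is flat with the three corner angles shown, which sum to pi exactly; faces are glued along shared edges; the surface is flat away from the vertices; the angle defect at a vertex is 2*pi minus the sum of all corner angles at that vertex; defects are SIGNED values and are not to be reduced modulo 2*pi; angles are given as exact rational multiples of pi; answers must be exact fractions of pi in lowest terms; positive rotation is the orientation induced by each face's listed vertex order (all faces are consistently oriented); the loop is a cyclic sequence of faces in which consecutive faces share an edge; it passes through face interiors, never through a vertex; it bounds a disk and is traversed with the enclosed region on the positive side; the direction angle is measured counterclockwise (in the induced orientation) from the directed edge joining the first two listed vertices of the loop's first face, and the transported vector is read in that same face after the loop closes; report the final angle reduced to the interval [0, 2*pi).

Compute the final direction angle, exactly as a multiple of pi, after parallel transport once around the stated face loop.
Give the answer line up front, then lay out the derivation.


Answer: final direction angle = (11/12)*pi

enclosed vertex P4: corner angles sum to (2/3)*pi, defect = 2*pi - (2/3)*pi = (4/3)*pi
the rotation equals the total enclosed defect, so the final angle is initial + defects (mod 2*pi)
final angle = (19/12)*pi + (4/3)*pi = (11/12)*pi (mod 2*pi)


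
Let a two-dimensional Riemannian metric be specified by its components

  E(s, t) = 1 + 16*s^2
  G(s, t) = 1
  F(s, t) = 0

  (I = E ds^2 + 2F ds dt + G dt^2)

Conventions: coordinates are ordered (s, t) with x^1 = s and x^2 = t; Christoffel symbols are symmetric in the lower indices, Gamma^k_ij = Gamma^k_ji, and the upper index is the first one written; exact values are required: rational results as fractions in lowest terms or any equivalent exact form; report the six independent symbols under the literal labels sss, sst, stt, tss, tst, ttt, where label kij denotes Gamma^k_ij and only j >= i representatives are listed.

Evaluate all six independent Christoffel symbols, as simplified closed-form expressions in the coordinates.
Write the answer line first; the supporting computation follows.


Answer: Gamma_sss = 16*s/(16*s^2 + 1), Gamma_sst = 0, Gamma_stt = 0, Gamma_tss = 0, Gamma_tst = 0, Gamma_ttt = 0

E = 1 + 16*s^2; F = 0; G = 1
Gamma^k_ij = (1/2) g^{kl} (d_i g_jl + d_j g_il - d_l g_ij), with g^inv = (1/(EG-F^2)) [[G, -F], [-F, E]]
first partials: E_s = 32*s, E_t = 0, F_s = 0, F_t = 0, G_s = 0, G_t = 0
D = EG - F^2 = 1 + 16*s^2
expanded: Gamma^s_ss = (G E_s - 2F F_s + F E_t)/(2D), Gamma^s_st = (G E_t - F G_s)/(2D), Gamma^s_tt = (2G F_t - G G_s - F G_t)/(2D), Gamma^t_ss = (2E F_s - E E_t - F E_s)/(2D), Gamma^t_st = (E G_s - F E_t)/(2D), Gamma^t_tt = (E G_t - 2F F_t + F G_s)/(2D); substitute and cancel common factors


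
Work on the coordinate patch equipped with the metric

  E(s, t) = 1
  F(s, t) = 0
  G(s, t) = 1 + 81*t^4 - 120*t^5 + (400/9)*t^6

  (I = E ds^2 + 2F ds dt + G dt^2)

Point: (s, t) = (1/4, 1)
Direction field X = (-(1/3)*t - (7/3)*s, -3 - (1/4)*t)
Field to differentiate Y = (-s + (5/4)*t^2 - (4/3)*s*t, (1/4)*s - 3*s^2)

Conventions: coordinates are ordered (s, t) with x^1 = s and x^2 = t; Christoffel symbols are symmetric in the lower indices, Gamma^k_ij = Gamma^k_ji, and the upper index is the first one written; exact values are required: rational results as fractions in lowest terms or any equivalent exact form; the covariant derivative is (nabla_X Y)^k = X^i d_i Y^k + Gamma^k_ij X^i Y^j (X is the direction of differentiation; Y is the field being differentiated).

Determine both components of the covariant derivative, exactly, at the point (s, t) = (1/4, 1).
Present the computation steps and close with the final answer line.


E = 1, F = 0, G = 58/9 at the point
E_s = 0, E_t = 0, F_s = 0, F_t = 0, G_s = 0, G_t = -28/3
EG - F^2 = 58/9;  g^inv = (9/58) * [[58/9, 0], [0, 1]]
first-kind symbols [ij,l] = (1/2)(d_i g_jl + d_j g_il - d_l g_ij): [ss,s] = E_s/2 = 0, [ss,t] = F_s - E_t/2 = 0, [st,s] = E_t/2 = 0, [st,t] = G_s/2 = 0, [tt,s] = F_t - G_s/2 = 0, [tt,t] = G_t/2 = -14/3
Gamma^s_ij = (G*[ij,s] - F*[ij,t])/(EG - F^2), Gamma^t_ij = (E*[ij,t] - F*[ij,s])/(EG - F^2)
Gamma_sss = 0, Gamma_sst = 0, Gamma_stt = 0, Gamma_tss = 0, Gamma_tst = 0, Gamma_ttt = -21/29
X = (-11/12, -13/4), Y = (2/3, -1/8) at the point

Answer: (nabla_X Y)^s = -353/72, (nabla_X Y)^t = 2371/2784


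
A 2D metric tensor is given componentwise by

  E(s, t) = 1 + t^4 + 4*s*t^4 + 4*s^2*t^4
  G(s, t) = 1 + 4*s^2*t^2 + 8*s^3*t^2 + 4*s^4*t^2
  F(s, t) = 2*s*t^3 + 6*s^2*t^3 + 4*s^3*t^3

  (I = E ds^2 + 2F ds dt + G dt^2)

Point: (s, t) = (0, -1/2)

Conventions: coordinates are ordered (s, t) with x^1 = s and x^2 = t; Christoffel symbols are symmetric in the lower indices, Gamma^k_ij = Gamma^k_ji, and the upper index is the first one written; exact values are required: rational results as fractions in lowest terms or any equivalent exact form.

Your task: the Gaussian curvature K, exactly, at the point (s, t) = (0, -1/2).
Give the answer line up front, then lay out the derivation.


Answer: K = -256/289

E = 17/16, F = 0, G = 1, EG - F^2 = 17/16 at the point
E_s = 1/4, E_t = -1/2, F_s = -1/4, F_t = 0, G_s = 0, G_t = 0
E_tt = 3, F_st = 3/2, G_ss = 2
Compute both Brioschi determinants and normalise by (EG - F^2)^2.
M1 = [[-E_tt/2 + F_st - G_ss/2, E_s/2, F_s - E_t/2], [F_t - G_s/2, E, F], [G_t/2, F, G]] = [[-1, 1/8, 0], [0, 17/16, 0], [0, 0, 1]]; det M1 = -17/16
M2 = [[0, E_t/2, G_s/2], [E_t/2, E, F], [G_s/2, F, G]] = [[0, -1/4, 0], [-1/4, 17/16, 0], [0, 0, 1]]; det M2 = -1/16
det M1 - det M2 = -1; K = -1 / (17/16)^2 = -256/289


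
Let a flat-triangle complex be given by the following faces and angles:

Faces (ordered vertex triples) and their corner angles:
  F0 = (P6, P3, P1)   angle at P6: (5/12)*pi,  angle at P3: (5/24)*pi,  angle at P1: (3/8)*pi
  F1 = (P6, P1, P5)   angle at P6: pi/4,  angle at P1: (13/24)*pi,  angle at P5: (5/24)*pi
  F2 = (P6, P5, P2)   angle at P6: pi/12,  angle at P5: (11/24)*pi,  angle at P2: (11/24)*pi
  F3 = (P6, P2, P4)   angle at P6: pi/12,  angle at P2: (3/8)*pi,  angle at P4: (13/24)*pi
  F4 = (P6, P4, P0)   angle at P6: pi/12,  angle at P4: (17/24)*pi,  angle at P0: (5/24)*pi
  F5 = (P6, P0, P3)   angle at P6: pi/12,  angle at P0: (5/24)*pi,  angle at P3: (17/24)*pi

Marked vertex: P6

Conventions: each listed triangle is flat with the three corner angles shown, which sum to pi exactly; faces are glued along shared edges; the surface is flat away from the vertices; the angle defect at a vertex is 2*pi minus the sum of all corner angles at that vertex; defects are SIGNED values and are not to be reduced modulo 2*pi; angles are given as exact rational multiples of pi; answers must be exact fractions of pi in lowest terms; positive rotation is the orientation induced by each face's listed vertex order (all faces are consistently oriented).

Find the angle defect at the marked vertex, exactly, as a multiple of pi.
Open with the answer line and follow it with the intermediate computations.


Answer: defect(P6) = pi

Sum of corner angles at P6: pi
defect = 2*pi - pi


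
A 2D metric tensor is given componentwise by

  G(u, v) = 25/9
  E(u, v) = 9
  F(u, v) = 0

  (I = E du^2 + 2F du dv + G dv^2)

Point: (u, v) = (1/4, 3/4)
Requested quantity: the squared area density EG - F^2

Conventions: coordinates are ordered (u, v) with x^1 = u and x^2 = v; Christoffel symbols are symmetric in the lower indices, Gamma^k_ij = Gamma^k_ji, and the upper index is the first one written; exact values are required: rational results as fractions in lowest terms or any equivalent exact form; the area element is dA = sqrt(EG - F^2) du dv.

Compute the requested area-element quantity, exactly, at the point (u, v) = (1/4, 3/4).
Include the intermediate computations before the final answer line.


E = 9, F = 0, G = 25/9; EG - F^2 = 25

Answer: EG - F^2 = 25


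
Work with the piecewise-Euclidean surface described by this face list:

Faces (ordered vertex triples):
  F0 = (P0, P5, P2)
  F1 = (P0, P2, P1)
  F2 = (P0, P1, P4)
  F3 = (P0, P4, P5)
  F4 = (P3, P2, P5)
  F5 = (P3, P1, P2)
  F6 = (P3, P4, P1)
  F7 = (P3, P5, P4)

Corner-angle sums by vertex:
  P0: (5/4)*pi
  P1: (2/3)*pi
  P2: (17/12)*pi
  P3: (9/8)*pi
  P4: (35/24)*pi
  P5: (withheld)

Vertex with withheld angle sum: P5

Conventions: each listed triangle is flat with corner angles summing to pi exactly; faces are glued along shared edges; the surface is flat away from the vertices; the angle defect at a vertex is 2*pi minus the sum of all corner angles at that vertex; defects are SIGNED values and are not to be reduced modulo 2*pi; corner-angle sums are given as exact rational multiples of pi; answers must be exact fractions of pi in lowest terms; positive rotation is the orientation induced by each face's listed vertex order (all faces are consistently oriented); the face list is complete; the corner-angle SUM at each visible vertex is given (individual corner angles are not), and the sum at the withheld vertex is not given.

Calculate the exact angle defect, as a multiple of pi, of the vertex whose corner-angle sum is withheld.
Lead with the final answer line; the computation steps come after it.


Answer: defect(P5) = -pi/12

V = 6, E = 12, F = 8; chi = V - E + F = 2
Gauss-Bonnet: total defect = 2*pi*chi = 4*pi; visible defects sum to (49/12)*pi


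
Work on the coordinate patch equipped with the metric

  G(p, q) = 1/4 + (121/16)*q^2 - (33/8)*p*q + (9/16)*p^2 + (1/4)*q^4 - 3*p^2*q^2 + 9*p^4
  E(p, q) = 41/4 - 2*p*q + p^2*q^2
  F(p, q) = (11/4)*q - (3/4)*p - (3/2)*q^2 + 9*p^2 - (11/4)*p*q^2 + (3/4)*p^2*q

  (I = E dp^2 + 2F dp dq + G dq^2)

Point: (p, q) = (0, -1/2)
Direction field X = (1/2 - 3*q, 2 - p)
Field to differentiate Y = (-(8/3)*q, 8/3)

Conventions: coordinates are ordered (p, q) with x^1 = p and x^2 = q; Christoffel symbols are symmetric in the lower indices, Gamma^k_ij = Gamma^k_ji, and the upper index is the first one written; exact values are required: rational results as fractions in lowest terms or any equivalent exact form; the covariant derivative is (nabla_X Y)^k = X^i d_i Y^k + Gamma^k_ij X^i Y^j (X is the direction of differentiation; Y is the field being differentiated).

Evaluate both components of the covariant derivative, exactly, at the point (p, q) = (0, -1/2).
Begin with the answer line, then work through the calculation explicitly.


Answer: (nabla_X Y)^p = -11494/2437, (nabla_X Y)^q = -50872/7311

E = 41/4, F = -7/4, G = 69/32 at the point
E_p = 1, E_q = 0, F_p = -23/16, F_q = 17/4, G_p = 33/16, G_q = -123/16
EG - F^2 = 2437/128;  g^inv = (128/2437) * [[69/32, 7/4], [7/4, 41/4]]
first-kind symbols [ij,l] = (1/2)(d_i g_jl + d_j g_il - d_l g_ij): [pp,p] = E_p/2 = 1/2, [pp,q] = F_p - E_q/2 = -23/16, [pq,p] = E_q/2 = 0, [pq,q] = G_p/2 = 33/32, [qq,p] = F_q - G_p/2 = 103/32, [qq,q] = G_q/2 = -123/32
Gamma^p_ij = (G*[ij,p] - F*[ij,q])/(EG - F^2), Gamma^q_ij = (E*[ij,q] - F*[ij,p])/(EG - F^2)
Gamma_ppp = -184/2437, Gamma_ppq = 231/2437, Gamma_pqq = 219/19496, Gamma_qpp = -1774/2437, Gamma_qpq = 1353/2437, Gamma_qqq = -4322/2437
X = (2, 2), Y = (4/3, 8/3) at the point


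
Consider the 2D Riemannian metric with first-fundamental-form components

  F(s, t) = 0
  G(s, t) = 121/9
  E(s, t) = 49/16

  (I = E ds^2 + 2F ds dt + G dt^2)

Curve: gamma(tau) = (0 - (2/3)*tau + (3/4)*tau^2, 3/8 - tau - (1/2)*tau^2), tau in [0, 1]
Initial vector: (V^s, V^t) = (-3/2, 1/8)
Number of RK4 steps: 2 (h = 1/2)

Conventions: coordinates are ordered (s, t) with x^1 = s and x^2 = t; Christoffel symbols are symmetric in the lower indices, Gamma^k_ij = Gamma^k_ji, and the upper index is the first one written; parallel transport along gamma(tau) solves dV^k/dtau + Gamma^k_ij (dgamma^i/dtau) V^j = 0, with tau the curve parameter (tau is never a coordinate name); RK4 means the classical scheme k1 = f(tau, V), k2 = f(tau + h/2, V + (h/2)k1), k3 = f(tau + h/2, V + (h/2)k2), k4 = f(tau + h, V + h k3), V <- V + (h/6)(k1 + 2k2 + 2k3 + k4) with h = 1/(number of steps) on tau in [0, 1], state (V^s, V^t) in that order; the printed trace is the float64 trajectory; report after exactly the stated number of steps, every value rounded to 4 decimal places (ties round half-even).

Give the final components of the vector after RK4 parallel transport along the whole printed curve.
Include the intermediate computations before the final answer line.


gamma'(tau) = (-2/3 + (3/2)*tau, -1 - tau); f(tau, V)^k = -Gamma^k_ij(gamma(tau)) gamma'^i(tau) V^j; h = 1/2; intermediate values shown to 6 dp
curve data and Christoffel symbols at the stage parameters:
  tau = 0.000000: gamma = (0.000000, 0.375000), gamma' = (-0.666667, -1.000000); Gamma_sss = 0.000000, Gamma_sst = 0.000000, Gamma_stt = 0.000000, Gamma_tss = 0.000000, Gamma_tst = 0.000000, Gamma_ttt = 0.000000
  tau = 0.250000: gamma = (-0.119792, 0.093750), gamma' = (-0.291667, -1.250000); Gamma_sss = 0.000000, Gamma_sst = 0.000000, Gamma_stt = 0.000000, Gamma_tss = 0.000000, Gamma_tst = 0.000000, Gamma_ttt = 0.000000
  tau = 0.500000: gamma = (-0.145833, -0.250000), gamma' = (0.083333, -1.500000); Gamma_sss = 0.000000, Gamma_sst = 0.000000, Gamma_stt = 0.000000, Gamma_tss = 0.000000, Gamma_tst = 0.000000, Gamma_ttt = 0.000000
  tau = 0.750000: gamma = (-0.078125, -0.656250), gamma' = (0.458333, -1.750000); Gamma_sss = 0.000000, Gamma_sst = 0.000000, Gamma_stt = 0.000000, Gamma_tss = 0.000000, Gamma_tst = 0.000000, Gamma_ttt = 0.000000
  tau = 1.000000: gamma = (0.083333, -1.125000), gamma' = (0.833333, -2.000000); Gamma_sss = 0.000000, Gamma_sst = 0.000000, Gamma_stt = 0.000000, Gamma_tss = 0.000000, Gamma_tst = 0.000000, Gamma_ttt = 0.000000
step 0: V^s = -1.5000, V^t = 0.1250
step 1: k1 = (0.000000, 0.000000), k2 = (0.000000, 0.000000), k3 = (0.000000, 0.000000), k4 = (0.000000, 0.000000); V <- V + (h/6)(k1 + 2k2 + 2k3 + k4): V^s = -1.5000, V^t = 0.1250
step 2: k1 = (0.000000, 0.000000), k2 = (0.000000, 0.000000), k3 = (0.000000, 0.000000), k4 = (0.000000, 0.000000); V <- V + (h/6)(k1 + 2k2 + 2k3 + k4): V^s = -1.5000, V^t = 0.1250

Answer: V^s = -1.5000, V^t = 0.1250
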